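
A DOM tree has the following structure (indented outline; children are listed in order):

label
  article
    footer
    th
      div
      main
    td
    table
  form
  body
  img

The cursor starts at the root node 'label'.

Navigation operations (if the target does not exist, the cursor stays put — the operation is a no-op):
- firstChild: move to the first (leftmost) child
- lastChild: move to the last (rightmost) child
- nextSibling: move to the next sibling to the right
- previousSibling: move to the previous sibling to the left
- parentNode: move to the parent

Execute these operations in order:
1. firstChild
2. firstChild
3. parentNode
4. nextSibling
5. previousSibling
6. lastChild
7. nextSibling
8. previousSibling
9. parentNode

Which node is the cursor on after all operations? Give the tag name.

After 1 (firstChild): article
After 2 (firstChild): footer
After 3 (parentNode): article
After 4 (nextSibling): form
After 5 (previousSibling): article
After 6 (lastChild): table
After 7 (nextSibling): table (no-op, stayed)
After 8 (previousSibling): td
After 9 (parentNode): article

Answer: article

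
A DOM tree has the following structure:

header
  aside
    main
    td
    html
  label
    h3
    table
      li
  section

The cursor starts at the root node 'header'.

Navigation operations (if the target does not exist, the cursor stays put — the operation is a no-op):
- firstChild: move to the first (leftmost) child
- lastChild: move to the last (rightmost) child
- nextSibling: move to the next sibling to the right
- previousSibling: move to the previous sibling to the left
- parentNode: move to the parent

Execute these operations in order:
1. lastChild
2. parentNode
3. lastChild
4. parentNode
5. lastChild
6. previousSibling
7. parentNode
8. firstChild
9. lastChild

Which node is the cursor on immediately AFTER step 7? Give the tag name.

Answer: header

Derivation:
After 1 (lastChild): section
After 2 (parentNode): header
After 3 (lastChild): section
After 4 (parentNode): header
After 5 (lastChild): section
After 6 (previousSibling): label
After 7 (parentNode): header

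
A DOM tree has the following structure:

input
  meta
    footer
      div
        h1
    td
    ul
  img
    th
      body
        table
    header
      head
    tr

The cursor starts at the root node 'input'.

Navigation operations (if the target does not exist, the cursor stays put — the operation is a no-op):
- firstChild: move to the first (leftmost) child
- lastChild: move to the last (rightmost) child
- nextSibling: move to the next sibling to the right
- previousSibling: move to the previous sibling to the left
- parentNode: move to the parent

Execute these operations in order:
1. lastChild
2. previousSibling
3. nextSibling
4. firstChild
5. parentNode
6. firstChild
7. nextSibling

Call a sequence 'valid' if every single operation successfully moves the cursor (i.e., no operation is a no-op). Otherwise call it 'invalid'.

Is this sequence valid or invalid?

After 1 (lastChild): img
After 2 (previousSibling): meta
After 3 (nextSibling): img
After 4 (firstChild): th
After 5 (parentNode): img
After 6 (firstChild): th
After 7 (nextSibling): header

Answer: valid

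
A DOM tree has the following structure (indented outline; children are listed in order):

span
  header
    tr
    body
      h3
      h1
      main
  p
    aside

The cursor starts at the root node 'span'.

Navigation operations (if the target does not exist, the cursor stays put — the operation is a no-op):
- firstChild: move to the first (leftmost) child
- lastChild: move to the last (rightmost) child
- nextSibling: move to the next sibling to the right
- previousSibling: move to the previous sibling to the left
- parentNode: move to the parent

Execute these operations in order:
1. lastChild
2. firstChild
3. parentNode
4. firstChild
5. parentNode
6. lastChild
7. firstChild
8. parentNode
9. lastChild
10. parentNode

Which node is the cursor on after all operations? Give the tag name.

After 1 (lastChild): p
After 2 (firstChild): aside
After 3 (parentNode): p
After 4 (firstChild): aside
After 5 (parentNode): p
After 6 (lastChild): aside
After 7 (firstChild): aside (no-op, stayed)
After 8 (parentNode): p
After 9 (lastChild): aside
After 10 (parentNode): p

Answer: p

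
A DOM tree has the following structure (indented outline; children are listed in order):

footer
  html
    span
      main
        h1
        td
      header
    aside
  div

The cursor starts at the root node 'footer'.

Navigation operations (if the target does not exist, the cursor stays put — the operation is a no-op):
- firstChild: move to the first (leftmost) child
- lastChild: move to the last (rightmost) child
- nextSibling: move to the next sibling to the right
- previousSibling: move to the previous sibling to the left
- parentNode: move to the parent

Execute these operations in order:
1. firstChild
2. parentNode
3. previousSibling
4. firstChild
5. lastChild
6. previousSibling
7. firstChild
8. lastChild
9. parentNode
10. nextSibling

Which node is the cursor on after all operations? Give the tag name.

After 1 (firstChild): html
After 2 (parentNode): footer
After 3 (previousSibling): footer (no-op, stayed)
After 4 (firstChild): html
After 5 (lastChild): aside
After 6 (previousSibling): span
After 7 (firstChild): main
After 8 (lastChild): td
After 9 (parentNode): main
After 10 (nextSibling): header

Answer: header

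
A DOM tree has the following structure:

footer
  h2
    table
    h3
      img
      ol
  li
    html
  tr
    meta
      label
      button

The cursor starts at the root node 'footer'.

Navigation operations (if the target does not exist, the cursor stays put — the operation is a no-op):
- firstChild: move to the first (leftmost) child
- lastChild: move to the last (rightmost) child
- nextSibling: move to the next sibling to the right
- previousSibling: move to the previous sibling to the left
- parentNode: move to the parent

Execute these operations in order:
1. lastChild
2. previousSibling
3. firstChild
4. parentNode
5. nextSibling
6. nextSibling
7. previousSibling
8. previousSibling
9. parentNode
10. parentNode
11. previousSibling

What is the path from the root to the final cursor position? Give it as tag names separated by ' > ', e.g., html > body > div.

Answer: footer

Derivation:
After 1 (lastChild): tr
After 2 (previousSibling): li
After 3 (firstChild): html
After 4 (parentNode): li
After 5 (nextSibling): tr
After 6 (nextSibling): tr (no-op, stayed)
After 7 (previousSibling): li
After 8 (previousSibling): h2
After 9 (parentNode): footer
After 10 (parentNode): footer (no-op, stayed)
After 11 (previousSibling): footer (no-op, stayed)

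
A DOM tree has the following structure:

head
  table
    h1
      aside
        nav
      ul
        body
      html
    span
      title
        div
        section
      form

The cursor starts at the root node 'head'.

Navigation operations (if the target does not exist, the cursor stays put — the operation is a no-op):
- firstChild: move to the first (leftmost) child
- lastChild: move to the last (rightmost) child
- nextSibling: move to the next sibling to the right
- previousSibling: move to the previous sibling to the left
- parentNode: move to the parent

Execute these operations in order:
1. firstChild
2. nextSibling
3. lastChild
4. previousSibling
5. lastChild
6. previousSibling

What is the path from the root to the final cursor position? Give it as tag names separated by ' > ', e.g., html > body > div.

After 1 (firstChild): table
After 2 (nextSibling): table (no-op, stayed)
After 3 (lastChild): span
After 4 (previousSibling): h1
After 5 (lastChild): html
After 6 (previousSibling): ul

Answer: head > table > h1 > ul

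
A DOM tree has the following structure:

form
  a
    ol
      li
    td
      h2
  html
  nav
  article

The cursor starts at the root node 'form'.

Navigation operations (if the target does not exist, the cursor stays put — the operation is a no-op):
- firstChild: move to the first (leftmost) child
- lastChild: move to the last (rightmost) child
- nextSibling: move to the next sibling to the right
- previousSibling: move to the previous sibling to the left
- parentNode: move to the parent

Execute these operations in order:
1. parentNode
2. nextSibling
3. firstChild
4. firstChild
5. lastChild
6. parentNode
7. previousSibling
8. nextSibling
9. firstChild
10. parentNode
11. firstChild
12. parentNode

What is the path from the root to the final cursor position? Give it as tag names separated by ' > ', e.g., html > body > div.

After 1 (parentNode): form (no-op, stayed)
After 2 (nextSibling): form (no-op, stayed)
After 3 (firstChild): a
After 4 (firstChild): ol
After 5 (lastChild): li
After 6 (parentNode): ol
After 7 (previousSibling): ol (no-op, stayed)
After 8 (nextSibling): td
After 9 (firstChild): h2
After 10 (parentNode): td
After 11 (firstChild): h2
After 12 (parentNode): td

Answer: form > a > td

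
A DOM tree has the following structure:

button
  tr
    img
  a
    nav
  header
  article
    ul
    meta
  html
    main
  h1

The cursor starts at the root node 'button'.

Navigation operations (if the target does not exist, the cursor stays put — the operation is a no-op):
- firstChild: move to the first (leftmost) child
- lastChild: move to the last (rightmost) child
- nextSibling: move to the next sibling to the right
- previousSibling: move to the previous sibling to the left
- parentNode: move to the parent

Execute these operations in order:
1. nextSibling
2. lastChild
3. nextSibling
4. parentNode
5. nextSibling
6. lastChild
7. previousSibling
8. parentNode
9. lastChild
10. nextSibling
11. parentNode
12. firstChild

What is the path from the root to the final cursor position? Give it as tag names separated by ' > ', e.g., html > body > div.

After 1 (nextSibling): button (no-op, stayed)
After 2 (lastChild): h1
After 3 (nextSibling): h1 (no-op, stayed)
After 4 (parentNode): button
After 5 (nextSibling): button (no-op, stayed)
After 6 (lastChild): h1
After 7 (previousSibling): html
After 8 (parentNode): button
After 9 (lastChild): h1
After 10 (nextSibling): h1 (no-op, stayed)
After 11 (parentNode): button
After 12 (firstChild): tr

Answer: button > tr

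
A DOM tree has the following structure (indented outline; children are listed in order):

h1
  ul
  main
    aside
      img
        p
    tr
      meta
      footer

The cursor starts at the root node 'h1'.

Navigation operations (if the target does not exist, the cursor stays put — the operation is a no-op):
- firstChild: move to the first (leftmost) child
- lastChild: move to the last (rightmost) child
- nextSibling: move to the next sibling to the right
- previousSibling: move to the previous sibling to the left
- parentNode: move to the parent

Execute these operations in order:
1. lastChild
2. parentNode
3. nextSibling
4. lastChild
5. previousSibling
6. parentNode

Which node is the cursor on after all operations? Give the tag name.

After 1 (lastChild): main
After 2 (parentNode): h1
After 3 (nextSibling): h1 (no-op, stayed)
After 4 (lastChild): main
After 5 (previousSibling): ul
After 6 (parentNode): h1

Answer: h1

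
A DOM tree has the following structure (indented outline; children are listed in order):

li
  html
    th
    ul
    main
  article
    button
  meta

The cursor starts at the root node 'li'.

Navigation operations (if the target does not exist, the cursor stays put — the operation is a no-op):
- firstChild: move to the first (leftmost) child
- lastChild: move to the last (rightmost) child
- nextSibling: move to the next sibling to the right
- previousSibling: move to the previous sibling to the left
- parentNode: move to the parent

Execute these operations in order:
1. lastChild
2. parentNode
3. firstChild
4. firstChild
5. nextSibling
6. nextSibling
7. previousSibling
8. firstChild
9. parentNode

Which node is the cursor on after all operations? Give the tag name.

Answer: html

Derivation:
After 1 (lastChild): meta
After 2 (parentNode): li
After 3 (firstChild): html
After 4 (firstChild): th
After 5 (nextSibling): ul
After 6 (nextSibling): main
After 7 (previousSibling): ul
After 8 (firstChild): ul (no-op, stayed)
After 9 (parentNode): html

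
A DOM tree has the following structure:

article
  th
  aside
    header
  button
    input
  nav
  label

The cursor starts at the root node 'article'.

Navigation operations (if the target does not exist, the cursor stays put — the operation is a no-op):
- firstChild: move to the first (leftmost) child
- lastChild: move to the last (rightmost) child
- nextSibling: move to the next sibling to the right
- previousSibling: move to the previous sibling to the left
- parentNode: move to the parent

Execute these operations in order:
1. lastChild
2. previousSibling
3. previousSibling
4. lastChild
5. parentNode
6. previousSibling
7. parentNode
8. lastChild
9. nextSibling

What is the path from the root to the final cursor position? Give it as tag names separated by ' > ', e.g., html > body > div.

After 1 (lastChild): label
After 2 (previousSibling): nav
After 3 (previousSibling): button
After 4 (lastChild): input
After 5 (parentNode): button
After 6 (previousSibling): aside
After 7 (parentNode): article
After 8 (lastChild): label
After 9 (nextSibling): label (no-op, stayed)

Answer: article > label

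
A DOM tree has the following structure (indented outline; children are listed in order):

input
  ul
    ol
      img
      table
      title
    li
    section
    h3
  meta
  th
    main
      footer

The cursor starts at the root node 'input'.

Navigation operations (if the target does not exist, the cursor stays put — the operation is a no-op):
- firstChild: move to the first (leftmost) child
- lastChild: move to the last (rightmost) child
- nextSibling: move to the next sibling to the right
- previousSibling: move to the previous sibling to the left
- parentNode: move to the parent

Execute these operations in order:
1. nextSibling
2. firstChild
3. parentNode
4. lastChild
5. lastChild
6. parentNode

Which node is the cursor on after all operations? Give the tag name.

After 1 (nextSibling): input (no-op, stayed)
After 2 (firstChild): ul
After 3 (parentNode): input
After 4 (lastChild): th
After 5 (lastChild): main
After 6 (parentNode): th

Answer: th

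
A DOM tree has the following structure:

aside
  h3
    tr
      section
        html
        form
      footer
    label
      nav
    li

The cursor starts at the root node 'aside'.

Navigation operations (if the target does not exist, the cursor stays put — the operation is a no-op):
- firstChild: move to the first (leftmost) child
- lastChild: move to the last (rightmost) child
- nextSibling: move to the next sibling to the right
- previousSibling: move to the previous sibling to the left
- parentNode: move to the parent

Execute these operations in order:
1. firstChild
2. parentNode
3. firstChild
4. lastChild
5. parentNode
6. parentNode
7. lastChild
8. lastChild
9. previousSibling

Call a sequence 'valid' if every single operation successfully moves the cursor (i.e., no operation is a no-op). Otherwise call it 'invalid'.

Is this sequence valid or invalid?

Answer: valid

Derivation:
After 1 (firstChild): h3
After 2 (parentNode): aside
After 3 (firstChild): h3
After 4 (lastChild): li
After 5 (parentNode): h3
After 6 (parentNode): aside
After 7 (lastChild): h3
After 8 (lastChild): li
After 9 (previousSibling): label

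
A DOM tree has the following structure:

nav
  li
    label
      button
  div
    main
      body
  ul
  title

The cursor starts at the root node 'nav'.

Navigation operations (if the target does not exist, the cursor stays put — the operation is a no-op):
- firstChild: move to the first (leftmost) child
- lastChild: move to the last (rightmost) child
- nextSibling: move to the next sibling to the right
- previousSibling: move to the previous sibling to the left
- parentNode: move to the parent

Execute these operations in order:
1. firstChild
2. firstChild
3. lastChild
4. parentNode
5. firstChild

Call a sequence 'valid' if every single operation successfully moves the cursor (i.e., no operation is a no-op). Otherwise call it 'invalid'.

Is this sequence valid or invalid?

After 1 (firstChild): li
After 2 (firstChild): label
After 3 (lastChild): button
After 4 (parentNode): label
After 5 (firstChild): button

Answer: valid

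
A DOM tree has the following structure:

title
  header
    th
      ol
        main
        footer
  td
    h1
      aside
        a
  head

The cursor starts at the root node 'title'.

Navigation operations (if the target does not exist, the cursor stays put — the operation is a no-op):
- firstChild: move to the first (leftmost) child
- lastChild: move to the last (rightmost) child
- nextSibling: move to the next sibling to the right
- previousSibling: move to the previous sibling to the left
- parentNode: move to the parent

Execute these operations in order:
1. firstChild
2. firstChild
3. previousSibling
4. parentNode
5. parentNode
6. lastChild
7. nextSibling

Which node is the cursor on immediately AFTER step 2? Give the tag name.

After 1 (firstChild): header
After 2 (firstChild): th

Answer: th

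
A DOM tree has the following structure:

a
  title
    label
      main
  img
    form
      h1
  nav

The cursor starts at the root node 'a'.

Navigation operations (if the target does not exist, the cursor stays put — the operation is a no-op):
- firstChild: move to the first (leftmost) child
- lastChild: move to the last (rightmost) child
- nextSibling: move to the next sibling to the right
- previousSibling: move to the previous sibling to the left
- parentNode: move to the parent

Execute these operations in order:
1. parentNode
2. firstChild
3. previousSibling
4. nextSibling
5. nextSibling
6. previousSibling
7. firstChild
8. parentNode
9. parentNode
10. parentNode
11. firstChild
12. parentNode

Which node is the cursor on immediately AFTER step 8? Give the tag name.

After 1 (parentNode): a (no-op, stayed)
After 2 (firstChild): title
After 3 (previousSibling): title (no-op, stayed)
After 4 (nextSibling): img
After 5 (nextSibling): nav
After 6 (previousSibling): img
After 7 (firstChild): form
After 8 (parentNode): img

Answer: img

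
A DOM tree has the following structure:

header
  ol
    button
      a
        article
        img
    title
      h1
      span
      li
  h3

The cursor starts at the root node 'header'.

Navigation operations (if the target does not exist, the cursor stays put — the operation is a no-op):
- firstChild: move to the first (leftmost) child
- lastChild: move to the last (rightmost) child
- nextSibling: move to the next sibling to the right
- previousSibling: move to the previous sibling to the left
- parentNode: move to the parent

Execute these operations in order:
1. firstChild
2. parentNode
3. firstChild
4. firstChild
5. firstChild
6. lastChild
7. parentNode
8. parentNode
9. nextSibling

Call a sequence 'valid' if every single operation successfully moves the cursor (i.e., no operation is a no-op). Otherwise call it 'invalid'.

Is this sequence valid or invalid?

After 1 (firstChild): ol
After 2 (parentNode): header
After 3 (firstChild): ol
After 4 (firstChild): button
After 5 (firstChild): a
After 6 (lastChild): img
After 7 (parentNode): a
After 8 (parentNode): button
After 9 (nextSibling): title

Answer: valid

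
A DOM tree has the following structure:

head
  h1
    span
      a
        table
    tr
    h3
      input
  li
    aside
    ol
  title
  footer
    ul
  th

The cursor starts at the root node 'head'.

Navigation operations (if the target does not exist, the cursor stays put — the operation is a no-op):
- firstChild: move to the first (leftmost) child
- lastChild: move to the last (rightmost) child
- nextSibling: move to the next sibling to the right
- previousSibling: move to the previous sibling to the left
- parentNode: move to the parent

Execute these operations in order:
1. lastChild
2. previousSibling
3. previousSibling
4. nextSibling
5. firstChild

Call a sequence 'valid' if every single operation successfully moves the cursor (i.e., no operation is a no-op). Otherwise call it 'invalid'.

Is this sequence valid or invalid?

After 1 (lastChild): th
After 2 (previousSibling): footer
After 3 (previousSibling): title
After 4 (nextSibling): footer
After 5 (firstChild): ul

Answer: valid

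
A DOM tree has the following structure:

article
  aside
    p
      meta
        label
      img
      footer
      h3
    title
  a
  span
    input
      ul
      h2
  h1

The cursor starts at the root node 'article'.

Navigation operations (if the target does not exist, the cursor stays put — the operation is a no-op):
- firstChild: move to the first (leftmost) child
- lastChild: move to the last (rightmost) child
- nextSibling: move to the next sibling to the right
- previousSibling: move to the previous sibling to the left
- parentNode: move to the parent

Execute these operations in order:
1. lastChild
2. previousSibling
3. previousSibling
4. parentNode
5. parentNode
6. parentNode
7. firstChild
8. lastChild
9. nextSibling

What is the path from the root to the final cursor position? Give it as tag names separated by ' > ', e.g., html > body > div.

After 1 (lastChild): h1
After 2 (previousSibling): span
After 3 (previousSibling): a
After 4 (parentNode): article
After 5 (parentNode): article (no-op, stayed)
After 6 (parentNode): article (no-op, stayed)
After 7 (firstChild): aside
After 8 (lastChild): title
After 9 (nextSibling): title (no-op, stayed)

Answer: article > aside > title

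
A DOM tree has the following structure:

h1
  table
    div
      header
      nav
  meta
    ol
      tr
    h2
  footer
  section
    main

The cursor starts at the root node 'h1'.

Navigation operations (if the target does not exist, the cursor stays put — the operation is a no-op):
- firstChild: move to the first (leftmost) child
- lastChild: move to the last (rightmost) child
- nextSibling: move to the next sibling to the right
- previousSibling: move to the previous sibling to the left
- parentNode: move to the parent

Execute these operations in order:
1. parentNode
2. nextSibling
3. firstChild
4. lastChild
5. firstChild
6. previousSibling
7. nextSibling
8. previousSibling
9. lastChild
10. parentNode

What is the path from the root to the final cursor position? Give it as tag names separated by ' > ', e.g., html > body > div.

After 1 (parentNode): h1 (no-op, stayed)
After 2 (nextSibling): h1 (no-op, stayed)
After 3 (firstChild): table
After 4 (lastChild): div
After 5 (firstChild): header
After 6 (previousSibling): header (no-op, stayed)
After 7 (nextSibling): nav
After 8 (previousSibling): header
After 9 (lastChild): header (no-op, stayed)
After 10 (parentNode): div

Answer: h1 > table > div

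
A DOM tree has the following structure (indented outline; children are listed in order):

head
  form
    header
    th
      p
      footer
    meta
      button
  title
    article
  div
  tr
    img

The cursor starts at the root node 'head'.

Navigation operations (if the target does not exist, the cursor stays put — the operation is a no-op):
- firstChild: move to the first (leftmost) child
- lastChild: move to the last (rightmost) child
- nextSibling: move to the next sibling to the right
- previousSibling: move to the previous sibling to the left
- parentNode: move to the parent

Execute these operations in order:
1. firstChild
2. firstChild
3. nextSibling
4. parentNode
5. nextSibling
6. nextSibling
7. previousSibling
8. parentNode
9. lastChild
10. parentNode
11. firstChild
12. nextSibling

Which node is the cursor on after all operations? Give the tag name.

After 1 (firstChild): form
After 2 (firstChild): header
After 3 (nextSibling): th
After 4 (parentNode): form
After 5 (nextSibling): title
After 6 (nextSibling): div
After 7 (previousSibling): title
After 8 (parentNode): head
After 9 (lastChild): tr
After 10 (parentNode): head
After 11 (firstChild): form
After 12 (nextSibling): title

Answer: title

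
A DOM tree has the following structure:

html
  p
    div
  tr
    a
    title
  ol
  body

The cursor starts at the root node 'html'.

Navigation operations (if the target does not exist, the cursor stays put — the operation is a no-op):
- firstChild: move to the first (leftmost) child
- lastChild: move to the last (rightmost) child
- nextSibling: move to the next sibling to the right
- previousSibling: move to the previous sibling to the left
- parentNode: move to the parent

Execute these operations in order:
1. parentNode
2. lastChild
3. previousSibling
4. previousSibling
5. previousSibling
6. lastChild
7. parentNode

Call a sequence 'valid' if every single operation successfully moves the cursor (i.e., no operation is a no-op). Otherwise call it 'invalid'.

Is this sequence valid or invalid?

After 1 (parentNode): html (no-op, stayed)
After 2 (lastChild): body
After 3 (previousSibling): ol
After 4 (previousSibling): tr
After 5 (previousSibling): p
After 6 (lastChild): div
After 7 (parentNode): p

Answer: invalid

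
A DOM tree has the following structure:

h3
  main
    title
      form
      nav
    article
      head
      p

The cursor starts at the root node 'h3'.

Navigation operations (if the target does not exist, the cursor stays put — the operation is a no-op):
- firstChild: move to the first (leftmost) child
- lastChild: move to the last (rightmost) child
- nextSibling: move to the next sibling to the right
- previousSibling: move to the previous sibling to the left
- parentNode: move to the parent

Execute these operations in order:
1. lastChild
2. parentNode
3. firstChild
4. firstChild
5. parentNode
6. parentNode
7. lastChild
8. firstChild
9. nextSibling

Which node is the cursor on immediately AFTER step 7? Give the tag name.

Answer: main

Derivation:
After 1 (lastChild): main
After 2 (parentNode): h3
After 3 (firstChild): main
After 4 (firstChild): title
After 5 (parentNode): main
After 6 (parentNode): h3
After 7 (lastChild): main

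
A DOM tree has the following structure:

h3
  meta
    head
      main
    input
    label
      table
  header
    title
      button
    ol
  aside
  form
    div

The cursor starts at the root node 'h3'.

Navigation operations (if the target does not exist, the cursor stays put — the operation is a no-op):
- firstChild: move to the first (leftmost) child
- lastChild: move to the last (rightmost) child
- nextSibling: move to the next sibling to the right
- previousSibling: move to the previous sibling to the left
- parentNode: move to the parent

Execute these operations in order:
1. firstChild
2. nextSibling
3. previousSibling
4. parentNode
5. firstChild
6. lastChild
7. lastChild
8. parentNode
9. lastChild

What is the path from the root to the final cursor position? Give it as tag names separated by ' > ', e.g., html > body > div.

After 1 (firstChild): meta
After 2 (nextSibling): header
After 3 (previousSibling): meta
After 4 (parentNode): h3
After 5 (firstChild): meta
After 6 (lastChild): label
After 7 (lastChild): table
After 8 (parentNode): label
After 9 (lastChild): table

Answer: h3 > meta > label > table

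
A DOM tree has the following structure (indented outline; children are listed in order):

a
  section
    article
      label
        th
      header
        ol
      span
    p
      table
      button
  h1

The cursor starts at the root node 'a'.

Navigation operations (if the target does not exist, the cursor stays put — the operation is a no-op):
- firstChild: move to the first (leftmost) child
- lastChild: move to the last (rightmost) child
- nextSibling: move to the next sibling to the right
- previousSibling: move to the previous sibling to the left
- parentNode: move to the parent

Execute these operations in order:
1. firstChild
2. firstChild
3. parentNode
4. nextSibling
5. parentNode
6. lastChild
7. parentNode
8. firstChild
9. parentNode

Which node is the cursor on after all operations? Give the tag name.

After 1 (firstChild): section
After 2 (firstChild): article
After 3 (parentNode): section
After 4 (nextSibling): h1
After 5 (parentNode): a
After 6 (lastChild): h1
After 7 (parentNode): a
After 8 (firstChild): section
After 9 (parentNode): a

Answer: a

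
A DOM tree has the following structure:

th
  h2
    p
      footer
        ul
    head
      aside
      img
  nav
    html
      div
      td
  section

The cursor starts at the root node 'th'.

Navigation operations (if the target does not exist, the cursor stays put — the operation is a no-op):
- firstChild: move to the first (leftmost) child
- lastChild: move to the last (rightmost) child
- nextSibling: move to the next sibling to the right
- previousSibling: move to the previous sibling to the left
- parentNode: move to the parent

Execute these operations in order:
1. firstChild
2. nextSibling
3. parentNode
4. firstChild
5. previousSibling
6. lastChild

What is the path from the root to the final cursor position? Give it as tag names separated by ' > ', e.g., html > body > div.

Answer: th > h2 > head

Derivation:
After 1 (firstChild): h2
After 2 (nextSibling): nav
After 3 (parentNode): th
After 4 (firstChild): h2
After 5 (previousSibling): h2 (no-op, stayed)
After 6 (lastChild): head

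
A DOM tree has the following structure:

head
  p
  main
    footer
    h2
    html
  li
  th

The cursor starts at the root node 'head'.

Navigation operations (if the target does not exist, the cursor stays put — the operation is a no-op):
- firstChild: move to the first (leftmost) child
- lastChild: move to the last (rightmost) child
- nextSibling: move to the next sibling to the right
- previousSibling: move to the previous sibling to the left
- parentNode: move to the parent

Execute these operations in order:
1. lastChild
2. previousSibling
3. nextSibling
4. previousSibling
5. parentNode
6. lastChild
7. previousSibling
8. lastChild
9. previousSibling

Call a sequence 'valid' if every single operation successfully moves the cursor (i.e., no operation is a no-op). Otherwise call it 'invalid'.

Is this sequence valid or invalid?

Answer: invalid

Derivation:
After 1 (lastChild): th
After 2 (previousSibling): li
After 3 (nextSibling): th
After 4 (previousSibling): li
After 5 (parentNode): head
After 6 (lastChild): th
After 7 (previousSibling): li
After 8 (lastChild): li (no-op, stayed)
After 9 (previousSibling): main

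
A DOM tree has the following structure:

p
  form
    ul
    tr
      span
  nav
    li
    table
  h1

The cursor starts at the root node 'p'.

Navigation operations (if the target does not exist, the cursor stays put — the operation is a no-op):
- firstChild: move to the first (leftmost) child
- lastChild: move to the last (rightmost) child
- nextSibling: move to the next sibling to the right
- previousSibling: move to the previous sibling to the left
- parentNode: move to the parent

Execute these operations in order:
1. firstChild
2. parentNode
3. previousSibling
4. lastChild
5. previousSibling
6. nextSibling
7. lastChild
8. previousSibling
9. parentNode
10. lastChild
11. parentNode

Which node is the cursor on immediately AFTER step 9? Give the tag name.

After 1 (firstChild): form
After 2 (parentNode): p
After 3 (previousSibling): p (no-op, stayed)
After 4 (lastChild): h1
After 5 (previousSibling): nav
After 6 (nextSibling): h1
After 7 (lastChild): h1 (no-op, stayed)
After 8 (previousSibling): nav
After 9 (parentNode): p

Answer: p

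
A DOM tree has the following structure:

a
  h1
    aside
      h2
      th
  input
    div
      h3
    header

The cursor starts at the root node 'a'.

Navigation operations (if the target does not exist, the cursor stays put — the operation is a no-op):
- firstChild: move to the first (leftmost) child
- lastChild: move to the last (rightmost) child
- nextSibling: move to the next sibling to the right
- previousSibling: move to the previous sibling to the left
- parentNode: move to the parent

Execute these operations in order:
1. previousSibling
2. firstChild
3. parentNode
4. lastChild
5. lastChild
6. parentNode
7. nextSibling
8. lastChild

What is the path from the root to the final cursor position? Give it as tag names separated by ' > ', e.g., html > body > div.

After 1 (previousSibling): a (no-op, stayed)
After 2 (firstChild): h1
After 3 (parentNode): a
After 4 (lastChild): input
After 5 (lastChild): header
After 6 (parentNode): input
After 7 (nextSibling): input (no-op, stayed)
After 8 (lastChild): header

Answer: a > input > header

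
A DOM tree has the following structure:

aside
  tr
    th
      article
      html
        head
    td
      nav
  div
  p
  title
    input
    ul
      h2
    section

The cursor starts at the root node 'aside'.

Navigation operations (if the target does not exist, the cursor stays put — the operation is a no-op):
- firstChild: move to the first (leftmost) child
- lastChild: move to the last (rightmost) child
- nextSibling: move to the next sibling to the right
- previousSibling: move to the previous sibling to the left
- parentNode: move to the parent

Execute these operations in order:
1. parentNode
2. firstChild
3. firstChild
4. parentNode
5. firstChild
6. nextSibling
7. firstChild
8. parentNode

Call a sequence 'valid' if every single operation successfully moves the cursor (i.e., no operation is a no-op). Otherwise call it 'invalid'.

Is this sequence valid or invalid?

After 1 (parentNode): aside (no-op, stayed)
After 2 (firstChild): tr
After 3 (firstChild): th
After 4 (parentNode): tr
After 5 (firstChild): th
After 6 (nextSibling): td
After 7 (firstChild): nav
After 8 (parentNode): td

Answer: invalid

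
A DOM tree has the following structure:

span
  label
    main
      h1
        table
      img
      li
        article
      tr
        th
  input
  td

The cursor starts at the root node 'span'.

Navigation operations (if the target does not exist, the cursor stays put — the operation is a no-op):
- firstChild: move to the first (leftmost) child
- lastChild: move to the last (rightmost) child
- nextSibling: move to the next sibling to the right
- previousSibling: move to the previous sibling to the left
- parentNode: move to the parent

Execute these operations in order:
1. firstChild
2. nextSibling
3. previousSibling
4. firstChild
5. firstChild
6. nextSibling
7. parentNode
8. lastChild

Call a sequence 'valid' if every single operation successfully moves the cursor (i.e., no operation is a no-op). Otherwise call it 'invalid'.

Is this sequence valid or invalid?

Answer: valid

Derivation:
After 1 (firstChild): label
After 2 (nextSibling): input
After 3 (previousSibling): label
After 4 (firstChild): main
After 5 (firstChild): h1
After 6 (nextSibling): img
After 7 (parentNode): main
After 8 (lastChild): tr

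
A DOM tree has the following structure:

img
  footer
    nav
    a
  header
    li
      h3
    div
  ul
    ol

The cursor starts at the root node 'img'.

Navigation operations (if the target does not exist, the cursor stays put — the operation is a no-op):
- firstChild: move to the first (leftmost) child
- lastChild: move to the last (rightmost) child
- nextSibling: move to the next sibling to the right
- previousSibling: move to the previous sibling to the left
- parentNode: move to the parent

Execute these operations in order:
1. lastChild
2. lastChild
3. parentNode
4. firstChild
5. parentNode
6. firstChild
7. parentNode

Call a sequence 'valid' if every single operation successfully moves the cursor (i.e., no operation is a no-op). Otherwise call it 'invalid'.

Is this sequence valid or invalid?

After 1 (lastChild): ul
After 2 (lastChild): ol
After 3 (parentNode): ul
After 4 (firstChild): ol
After 5 (parentNode): ul
After 6 (firstChild): ol
After 7 (parentNode): ul

Answer: valid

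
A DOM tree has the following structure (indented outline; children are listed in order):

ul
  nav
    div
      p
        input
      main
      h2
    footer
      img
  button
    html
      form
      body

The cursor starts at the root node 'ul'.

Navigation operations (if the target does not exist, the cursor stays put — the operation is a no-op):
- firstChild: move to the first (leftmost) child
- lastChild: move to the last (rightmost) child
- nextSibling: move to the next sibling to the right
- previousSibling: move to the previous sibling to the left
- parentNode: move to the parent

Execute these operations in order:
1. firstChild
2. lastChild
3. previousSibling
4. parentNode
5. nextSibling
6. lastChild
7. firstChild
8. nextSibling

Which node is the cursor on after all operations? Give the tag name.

After 1 (firstChild): nav
After 2 (lastChild): footer
After 3 (previousSibling): div
After 4 (parentNode): nav
After 5 (nextSibling): button
After 6 (lastChild): html
After 7 (firstChild): form
After 8 (nextSibling): body

Answer: body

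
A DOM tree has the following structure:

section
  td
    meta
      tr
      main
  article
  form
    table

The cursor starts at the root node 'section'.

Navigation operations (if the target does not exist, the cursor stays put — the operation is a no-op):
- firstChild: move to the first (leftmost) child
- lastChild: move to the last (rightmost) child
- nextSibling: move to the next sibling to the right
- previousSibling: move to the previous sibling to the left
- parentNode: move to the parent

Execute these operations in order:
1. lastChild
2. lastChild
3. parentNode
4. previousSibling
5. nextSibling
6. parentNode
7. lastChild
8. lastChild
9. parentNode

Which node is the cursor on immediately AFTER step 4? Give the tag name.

Answer: article

Derivation:
After 1 (lastChild): form
After 2 (lastChild): table
After 3 (parentNode): form
After 4 (previousSibling): article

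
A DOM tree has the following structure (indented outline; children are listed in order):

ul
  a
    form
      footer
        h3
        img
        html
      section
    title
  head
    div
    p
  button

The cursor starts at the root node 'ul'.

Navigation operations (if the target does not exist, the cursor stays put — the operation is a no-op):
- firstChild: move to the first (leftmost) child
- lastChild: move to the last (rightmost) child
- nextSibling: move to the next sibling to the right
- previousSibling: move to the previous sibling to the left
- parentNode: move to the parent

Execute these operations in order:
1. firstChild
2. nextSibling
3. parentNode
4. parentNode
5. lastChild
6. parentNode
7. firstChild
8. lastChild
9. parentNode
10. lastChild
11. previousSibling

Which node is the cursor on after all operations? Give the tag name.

Answer: form

Derivation:
After 1 (firstChild): a
After 2 (nextSibling): head
After 3 (parentNode): ul
After 4 (parentNode): ul (no-op, stayed)
After 5 (lastChild): button
After 6 (parentNode): ul
After 7 (firstChild): a
After 8 (lastChild): title
After 9 (parentNode): a
After 10 (lastChild): title
After 11 (previousSibling): form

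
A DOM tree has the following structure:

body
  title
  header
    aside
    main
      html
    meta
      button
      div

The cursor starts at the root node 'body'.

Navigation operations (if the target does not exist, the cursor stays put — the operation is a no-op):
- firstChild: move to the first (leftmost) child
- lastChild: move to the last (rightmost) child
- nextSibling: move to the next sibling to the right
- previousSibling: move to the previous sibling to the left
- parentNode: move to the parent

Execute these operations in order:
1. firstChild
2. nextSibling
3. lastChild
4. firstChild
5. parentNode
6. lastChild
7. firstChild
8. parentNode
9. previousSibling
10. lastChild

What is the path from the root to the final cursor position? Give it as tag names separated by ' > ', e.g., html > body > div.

Answer: body > header > main > html

Derivation:
After 1 (firstChild): title
After 2 (nextSibling): header
After 3 (lastChild): meta
After 4 (firstChild): button
After 5 (parentNode): meta
After 6 (lastChild): div
After 7 (firstChild): div (no-op, stayed)
After 8 (parentNode): meta
After 9 (previousSibling): main
After 10 (lastChild): html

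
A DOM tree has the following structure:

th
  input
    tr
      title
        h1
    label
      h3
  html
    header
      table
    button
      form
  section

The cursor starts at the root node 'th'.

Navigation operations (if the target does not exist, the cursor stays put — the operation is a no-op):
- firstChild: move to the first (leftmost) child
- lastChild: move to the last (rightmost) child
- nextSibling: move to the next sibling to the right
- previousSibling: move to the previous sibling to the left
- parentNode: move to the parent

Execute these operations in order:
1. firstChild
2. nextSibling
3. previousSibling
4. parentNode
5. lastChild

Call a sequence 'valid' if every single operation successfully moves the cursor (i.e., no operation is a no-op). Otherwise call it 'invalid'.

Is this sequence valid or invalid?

Answer: valid

Derivation:
After 1 (firstChild): input
After 2 (nextSibling): html
After 3 (previousSibling): input
After 4 (parentNode): th
After 5 (lastChild): section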